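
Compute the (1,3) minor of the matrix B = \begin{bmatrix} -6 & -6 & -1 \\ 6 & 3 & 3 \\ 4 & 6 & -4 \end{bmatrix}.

Delete row 1 and column 3; the remaining 2×2 submatrix is [6 3; 4 6].
Its determinant is 6·6 − 3·4 = 24.

The minor is 24.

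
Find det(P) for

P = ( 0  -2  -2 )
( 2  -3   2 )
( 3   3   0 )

Expand along row 1:
  − (-2) · |2 2; 3 0| = −(-2)·(0 − 6) = -12
  + (-2) · |2 -3; 3 3| = (-2)·(6 − (-9)) = -30
Sum: (-12) + (-30) = -42

|P| = -42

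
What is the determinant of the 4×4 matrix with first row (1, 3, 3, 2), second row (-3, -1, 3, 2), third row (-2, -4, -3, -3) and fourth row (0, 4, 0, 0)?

The determinant is -48.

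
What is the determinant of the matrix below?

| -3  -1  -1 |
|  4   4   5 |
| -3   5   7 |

Expand along column 1:
  + (-3) · |4 5; 5 7| = (-3)·(28 − 25) = -9
  − 4 · |-1 -1; 5 7| = −4·(-7 − (-5)) = 8
  + (-3) · |-1 -1; 4 5| = (-3)·(-5 − (-4)) = 3
Sum: (-9) + (8) + (3) = 2

The determinant is 2.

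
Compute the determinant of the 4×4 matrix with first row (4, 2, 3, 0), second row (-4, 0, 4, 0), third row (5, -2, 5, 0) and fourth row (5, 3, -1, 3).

408

Expand along column 4 (it has 3 zeros):
  + (3) · M_44   where M_44 = det([4 2 3; -4 0 4; 5 -2 5]) = 136
det = (+1)·(3)·(136) = 408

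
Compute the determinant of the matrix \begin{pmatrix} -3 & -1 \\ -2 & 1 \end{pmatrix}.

-5

det = (-3)·1 − (-1)·(-2) = -3 − 2 = -5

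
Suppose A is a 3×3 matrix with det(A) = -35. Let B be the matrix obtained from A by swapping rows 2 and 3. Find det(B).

Swapping two rows multiplies the determinant by −1.
det(B) = (-1)·(-35) = 35

|B| = 35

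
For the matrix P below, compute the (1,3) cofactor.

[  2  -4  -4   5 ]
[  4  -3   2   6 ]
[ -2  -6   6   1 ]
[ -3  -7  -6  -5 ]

163

Delete row 1 and column 3; the remaining 3×3 submatrix is [4 -3 6; -2 -6 1; -3 -7 -5].
Its determinant is 163.
The cofactor carries sign (−1)^(1+3) = +1, so C_{1,3} = +(163) = 163.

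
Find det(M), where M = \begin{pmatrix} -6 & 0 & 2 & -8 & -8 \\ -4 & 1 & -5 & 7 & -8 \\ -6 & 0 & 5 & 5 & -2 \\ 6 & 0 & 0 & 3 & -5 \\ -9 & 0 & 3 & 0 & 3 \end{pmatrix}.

det(M) = 18

Expand along column 2 (it has 4 zeros):
  + (1) · M_22   where M_22 = det([-6 2 -8 -8; -6 5 5 -2; 6 0 3 -5; -9 3 0 3]) = 18
det = (+1)·(1)·(18) = 18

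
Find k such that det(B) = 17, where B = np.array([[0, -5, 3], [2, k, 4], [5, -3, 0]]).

Expanding along the row containing k, det(B) is linear in k: det(B) = (-15)·k + (-118).
Set (-15)·k + (-118) = 17  ⇒  (-15)·k = 135  ⇒  k = -9.

-9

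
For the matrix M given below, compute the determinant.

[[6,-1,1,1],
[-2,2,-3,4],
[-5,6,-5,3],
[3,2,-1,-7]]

det(M) = -334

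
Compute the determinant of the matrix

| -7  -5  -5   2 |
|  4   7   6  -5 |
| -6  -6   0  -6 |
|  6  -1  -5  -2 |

2268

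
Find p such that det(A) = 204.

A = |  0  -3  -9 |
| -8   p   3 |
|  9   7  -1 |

Expanding along the column containing p, det(A) is linear in p: det(A) = (81)·p + (447).
Set (81)·p + (447) = 204  ⇒  (81)·p = -243  ⇒  p = -3.

-3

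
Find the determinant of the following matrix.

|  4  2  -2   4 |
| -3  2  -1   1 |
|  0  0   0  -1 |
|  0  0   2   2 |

The matrix is block upper-triangular with a 2×2 block and a 2×2 block on the diagonal, so its determinant equals the product of the determinants of the diagonal blocks.
det of the 2×2 block = 14
det of the 2×2 block = 2
det = (14)·(2) = 28

The determinant is 28.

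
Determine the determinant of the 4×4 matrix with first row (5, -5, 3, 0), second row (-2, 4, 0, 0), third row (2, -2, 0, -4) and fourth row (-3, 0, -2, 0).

64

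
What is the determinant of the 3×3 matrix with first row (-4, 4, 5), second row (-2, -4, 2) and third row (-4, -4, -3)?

-176

Expand along row 1:
  + (-4) · |-4 2; -4 -3| = (-4)·(12 − (-8)) = -80
  − 4 · |-2 2; -4 -3| = −4·(6 − (-8)) = -56
  + 5 · |-2 -4; -4 -4| = 5·(8 − 16) = -40
Sum: (-80) + (-56) + (-40) = -176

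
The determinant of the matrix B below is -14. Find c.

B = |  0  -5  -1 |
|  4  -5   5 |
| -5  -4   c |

Expanding along the column containing c, det(B) is linear in c: det(B) = (20)·c + (166).
Set (20)·c + (166) = -14  ⇒  (20)·c = -180  ⇒  c = -9.

c = -9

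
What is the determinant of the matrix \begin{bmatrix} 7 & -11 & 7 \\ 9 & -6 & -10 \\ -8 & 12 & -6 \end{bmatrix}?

Expand along row 1:
  + 7 · |-6 -10; 12 -6| = 7·(36 − (-120)) = 1092
  − (-11) · |9 -10; -8 -6| = −(-11)·(-54 − 80) = -1474
  + 7 · |9 -6; -8 12| = 7·(108 − 48) = 420
Sum: (1092) + (-1474) + (420) = 38

38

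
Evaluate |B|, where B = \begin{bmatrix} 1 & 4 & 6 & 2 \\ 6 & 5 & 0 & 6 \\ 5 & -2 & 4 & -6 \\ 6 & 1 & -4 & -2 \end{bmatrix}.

Expand along row 2 (it has 1 zero):
  − (6) · M_21   where M_21 = det([4 6 2; -2 4 -6; 1 -4 -2]) = -180
  + (5) · M_22   where M_22 = det([1 6 2; 5 4 -6; 6 -4 -2]) = -276
  + (6) · M_24   where M_24 = det([1 4 6; 5 -2 4; 6 1 -4]) = 282
det = (-1)·(6)·(-180) + (+1)·(5)·(-276) + (+1)·(6)·(282) = 1392

The determinant is 1392.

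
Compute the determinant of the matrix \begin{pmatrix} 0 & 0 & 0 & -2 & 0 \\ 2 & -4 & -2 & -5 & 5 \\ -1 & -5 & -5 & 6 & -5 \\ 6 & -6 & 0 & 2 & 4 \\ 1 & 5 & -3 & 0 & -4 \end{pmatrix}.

3160

Expand along row 1 (it has 4 zeros):
  − (-2) · M_14   where M_14 = det([2 -4 -2 5; -1 -5 -5 -5; 6 -6 0 4; 1 5 -3 -4]) = 1580
det = (-1)·(-2)·(1580) = 3160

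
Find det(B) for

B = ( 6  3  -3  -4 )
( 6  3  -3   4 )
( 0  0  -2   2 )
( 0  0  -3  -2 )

B is block upper-triangular with a 2×2 block and a 2×2 block on the diagonal, so its determinant equals the product of the determinants of the diagonal blocks.
det of the 2×2 block = 0
det of the 2×2 block = 10
det = (0)·(10) = 0

0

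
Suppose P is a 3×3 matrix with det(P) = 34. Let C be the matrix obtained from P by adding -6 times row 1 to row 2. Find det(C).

34

Adding a multiple of one row to another leaves the determinant unchanged.
det(C) = (1)·(34) = 34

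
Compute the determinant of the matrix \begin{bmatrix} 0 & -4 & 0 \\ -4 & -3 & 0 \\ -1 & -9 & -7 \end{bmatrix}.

112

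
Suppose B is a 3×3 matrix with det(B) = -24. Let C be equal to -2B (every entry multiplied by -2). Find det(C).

det(C) = 192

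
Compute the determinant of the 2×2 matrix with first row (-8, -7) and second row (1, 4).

det = (-8)·4 − (-7)·1 = -32 − (-7) = -25

The determinant is -25.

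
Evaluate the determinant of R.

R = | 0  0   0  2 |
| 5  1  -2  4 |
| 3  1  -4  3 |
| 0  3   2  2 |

Expand along row 1 (it has 3 zeros):
  − (2) · M_14   where M_14 = det([5 1 -2; 3 1 -4; 0 3 2]) = 46
det = (-1)·(2)·(46) = -92

det(R) = -92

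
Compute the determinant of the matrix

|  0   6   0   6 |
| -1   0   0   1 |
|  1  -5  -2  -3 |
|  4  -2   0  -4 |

Expand along column 3 (it has 3 zeros):
  + (-2) · M_33   where M_33 = det([0 6 6; -1 0 1; 4 -2 -4]) = 12
det = (+1)·(-2)·(12) = -24

The determinant is -24.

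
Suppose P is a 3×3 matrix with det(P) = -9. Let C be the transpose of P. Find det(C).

The determinant is -9.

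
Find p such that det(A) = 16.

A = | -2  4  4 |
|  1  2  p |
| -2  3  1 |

Expanding along the column containing p, det(A) is linear in p: det(A) = (-2)·p + (20).
Set (-2)·p + (20) = 16  ⇒  (-2)·p = -4  ⇒  p = 2.

2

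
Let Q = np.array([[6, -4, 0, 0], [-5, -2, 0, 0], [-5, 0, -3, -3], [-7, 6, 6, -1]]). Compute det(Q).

Q is block lower-triangular with a 2×2 block and a 2×2 block on the diagonal, so its determinant equals the product of the determinants of the diagonal blocks.
det of the 2×2 block = -32
det of the 2×2 block = 21
det = (-32)·(21) = -672

det(Q) = -672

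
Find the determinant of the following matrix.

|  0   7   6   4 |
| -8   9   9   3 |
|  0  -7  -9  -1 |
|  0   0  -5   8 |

-504

Expand along column 1 (it has 3 zeros):
  − (-8) · M_21   where M_21 = det([7 6 4; -7 -9 -1; 0 -5 8]) = -63
det = (-1)·(-8)·(-63) = -504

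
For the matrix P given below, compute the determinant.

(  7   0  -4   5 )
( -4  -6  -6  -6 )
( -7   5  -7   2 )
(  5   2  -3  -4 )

Expand along row 1 (it has 1 zero):
  + (7) · M_11   where M_11 = det([-6 -6 -6; 5 -7 2; 2 -3 -4]) = -342
  + (-4) · M_13   where M_13 = det([-4 -6 -6; -7 5 2; 5 2 -4]) = 438
  − (5) · M_14   where M_14 = det([-4 -6 -6; -7 5 -7; 5 2 -3]) = 574
det = (+1)·(7)·(-342) + (+1)·(-4)·(438) + (-1)·(5)·(574) = -7016

det(P) = -7016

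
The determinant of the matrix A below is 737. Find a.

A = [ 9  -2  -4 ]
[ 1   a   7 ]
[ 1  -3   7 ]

Expanding along the row containing a, det(A) is linear in a: det(A) = (67)·a + (201).
Set (67)·a + (201) = 737  ⇒  (67)·a = 536  ⇒  a = 8.

a = 8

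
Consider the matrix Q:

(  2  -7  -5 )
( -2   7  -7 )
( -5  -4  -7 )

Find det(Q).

Expand along column 1:
  + 2 · |7 -7; -4 -7| = 2·(-49 − 28) = -154
  − (-2) · |-7 -5; -4 -7| = −(-2)·(49 − 20) = 58
  + (-5) · |-7 -5; 7 -7| = (-5)·(49 − (-35)) = -420
Sum: (-154) + (58) + (-420) = -516

The determinant is -516.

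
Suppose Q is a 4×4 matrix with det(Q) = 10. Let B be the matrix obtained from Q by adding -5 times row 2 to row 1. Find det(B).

The determinant is 10.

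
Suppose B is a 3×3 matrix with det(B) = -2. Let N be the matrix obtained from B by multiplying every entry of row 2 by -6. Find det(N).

Scaling one row by -6 multiplies the determinant by -6.
det(N) = (-6)·(-2) = 12

The determinant is 12.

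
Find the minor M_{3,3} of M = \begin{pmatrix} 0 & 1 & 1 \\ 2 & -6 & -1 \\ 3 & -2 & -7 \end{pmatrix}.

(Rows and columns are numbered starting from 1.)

-2

Delete row 3 and column 3; the remaining 2×2 submatrix is [0 1; 2 -6].
Its determinant is 0·(-6) − 1·2 = -2.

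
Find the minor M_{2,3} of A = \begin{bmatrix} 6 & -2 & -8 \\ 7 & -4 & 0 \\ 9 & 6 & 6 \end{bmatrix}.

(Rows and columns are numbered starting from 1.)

Delete row 2 and column 3; the remaining 2×2 submatrix is [6 -2; 9 6].
Its determinant is 6·6 − (-2)·9 = 54.

The minor is 54.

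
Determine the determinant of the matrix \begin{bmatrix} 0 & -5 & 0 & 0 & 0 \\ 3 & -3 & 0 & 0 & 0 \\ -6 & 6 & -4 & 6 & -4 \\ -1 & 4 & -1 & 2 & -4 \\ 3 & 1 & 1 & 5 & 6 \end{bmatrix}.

-1320

The matrix is block lower-triangular with a 2×2 block and a 3×3 block on the diagonal, so its determinant equals the product of the determinants of the diagonal blocks.
det of the 2×2 block = 15
det of the 3×3 block = -88
det = (15)·(-88) = -1320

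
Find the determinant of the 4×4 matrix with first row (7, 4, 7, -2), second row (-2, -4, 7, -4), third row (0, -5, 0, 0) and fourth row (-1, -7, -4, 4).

Expand along row 3 (it has 3 zeros):
  − (-5) · M_32   where M_32 = det([7 7 -2; -2 7 -4; -1 -4 4]) = 138
det = (-1)·(-5)·(138) = 690

The determinant is 690.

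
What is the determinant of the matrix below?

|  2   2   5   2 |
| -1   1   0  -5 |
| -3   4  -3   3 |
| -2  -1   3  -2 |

Expand along row 2 (it has 1 zero):
  − (-1) · M_21   where M_21 = det([2 5 2; 4 -3 3; -1 3 -2]) = 37
  + (1) · M_22   where M_22 = det([2 5 2; -3 -3 3; -2 3 -2]) = -96
  + (-5) · M_24   where M_24 = det([2 2 5; -3 4 -3; -2 -1 3]) = 103
det = (-1)·(-1)·(37) + (+1)·(1)·(-96) + (+1)·(-5)·(103) = -574

The determinant is -574.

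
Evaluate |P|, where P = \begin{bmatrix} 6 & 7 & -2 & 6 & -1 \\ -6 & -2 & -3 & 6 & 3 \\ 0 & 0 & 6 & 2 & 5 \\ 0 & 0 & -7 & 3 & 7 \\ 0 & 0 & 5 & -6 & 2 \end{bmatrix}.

P is block upper-triangular with a 2×2 block and a 3×3 block on the diagonal, so its determinant equals the product of the determinants of the diagonal blocks.
det of the 2×2 block = 30
det of the 3×3 block = 521
det = (30)·(521) = 15630

det(P) = 15630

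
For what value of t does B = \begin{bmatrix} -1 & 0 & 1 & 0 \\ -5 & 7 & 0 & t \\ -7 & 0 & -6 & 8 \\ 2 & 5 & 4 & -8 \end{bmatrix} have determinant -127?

t = -1

Expanding along the column containing t, det(B) is linear in t: det(B) = (-65)·t + (-192).
Set (-65)·t + (-192) = -127  ⇒  (-65)·t = 65  ⇒  t = -1.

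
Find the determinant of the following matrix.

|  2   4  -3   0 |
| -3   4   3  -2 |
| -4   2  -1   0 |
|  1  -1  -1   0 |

Expand along column 4 (it has 3 zeros):
  + (-2) · M_24   where M_24 = det([2 4 -3; -4 2 -1; 1 -1 -1]) = -32
det = (+1)·(-2)·(-32) = 64

64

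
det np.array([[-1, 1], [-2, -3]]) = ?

det = (-1)·(-3) − 1·(-2) = 3 − (-2) = 5

5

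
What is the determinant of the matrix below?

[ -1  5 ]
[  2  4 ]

-14

det = (-1)·4 − 5·2 = -4 − 10 = -14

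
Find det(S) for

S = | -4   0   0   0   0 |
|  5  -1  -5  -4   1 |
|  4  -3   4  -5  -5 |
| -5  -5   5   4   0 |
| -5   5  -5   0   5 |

Expand along row 1 (it has 4 zeros):
  + (-4) · M_11   where M_11 = det([-1 -5 -4 1; -3 4 -5 -5; -5 5 4 0; 5 -5 0 5]) = -650
det = (+1)·(-4)·(-650) = 2600

2600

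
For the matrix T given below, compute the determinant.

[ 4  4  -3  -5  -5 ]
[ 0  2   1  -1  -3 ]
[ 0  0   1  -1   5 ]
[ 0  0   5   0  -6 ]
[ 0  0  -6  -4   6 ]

-1040

T is block upper-triangular with a 2×2 block and a 3×3 block on the diagonal, so its determinant equals the product of the determinants of the diagonal blocks.
det of the 2×2 block = 8
det of the 3×3 block = -130
det = (8)·(-130) = -1040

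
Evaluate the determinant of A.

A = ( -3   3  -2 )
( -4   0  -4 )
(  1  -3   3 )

det(A) = 36

Expand along column 2:
  − 3 · |-4 -4; 1 3| = −3·(-12 − (-4)) = 24
  − (-3) · |-3 -2; -4 -4| = −(-3)·(12 − 8) = 12
Sum: (24) + (12) = 36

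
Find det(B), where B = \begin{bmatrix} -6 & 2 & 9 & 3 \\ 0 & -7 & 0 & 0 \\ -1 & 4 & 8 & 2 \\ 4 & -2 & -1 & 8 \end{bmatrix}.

det(B) = 2415

Expand along row 2 (it has 3 zeros):
  + (-7) · M_22   where M_22 = det([-6 9 3; -1 8 2; 4 -1 8]) = -345
det = (+1)·(-7)·(-345) = 2415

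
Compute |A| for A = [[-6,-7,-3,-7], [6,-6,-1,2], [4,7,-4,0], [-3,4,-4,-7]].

1259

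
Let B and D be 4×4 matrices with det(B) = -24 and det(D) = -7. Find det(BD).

168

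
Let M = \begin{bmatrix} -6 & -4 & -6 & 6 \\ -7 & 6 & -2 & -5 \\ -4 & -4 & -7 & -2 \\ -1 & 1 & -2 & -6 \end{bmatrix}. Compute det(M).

Expand along row 1:
  + (-6) · M_11   where M_11 = det([6 -2 -5; -4 -7 -2; 1 -2 -6]) = 205
  − (-4) · M_12   where M_12 = det([-7 -2 -5; -4 -7 -2; -1 -2 -6]) = -227
  + (-6) · M_13   where M_13 = det([-7 6 -5; -4 -4 -2; -1 1 -6]) = -274
  − (6) · M_14   where M_14 = det([-7 6 -2; -4 -4 -7; -1 1 -2]) = -95
det = (+1)·(-6)·(205) + (-1)·(-4)·(-227) + (+1)·(-6)·(-274) + (-1)·(6)·(-95) = 76

det(M) = 76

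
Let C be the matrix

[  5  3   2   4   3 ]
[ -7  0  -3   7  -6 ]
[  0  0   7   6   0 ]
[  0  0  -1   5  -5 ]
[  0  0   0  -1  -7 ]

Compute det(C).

C is block upper-triangular with a 2×2 block and a 3×3 block on the diagonal, so its determinant equals the product of the determinants of the diagonal blocks.
det of the 2×2 block = 21
det of the 3×3 block = -322
det = (21)·(-322) = -6762

det(C) = -6762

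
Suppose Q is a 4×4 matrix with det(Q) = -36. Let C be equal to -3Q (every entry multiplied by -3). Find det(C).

For a 4×4 matrix, det(-3Q) = (-3)^4·det(Q) = 81·det(Q).
det(C) = (81)·(-36) = -2916

-2916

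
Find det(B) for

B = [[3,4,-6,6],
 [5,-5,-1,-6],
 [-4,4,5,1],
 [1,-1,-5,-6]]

Expand along row 1:
  + (3) · M_11   where M_11 = det([-5 -1 -6; 4 5 1; -1 -5 -6]) = 192
  − (4) · M_12   where M_12 = det([5 -1 -6; -4 5 1; 1 -5 -6]) = -192
  + (-6) · M_13   where M_13 = det([5 -5 -6; -4 4 1; 1 -1 -6]) = 0
  − (6) · M_14   where M_14 = det([5 -5 -1; -4 4 5; 1 -1 -5]) = 0
det = (+1)·(3)·(192) + (-1)·(4)·(-192) + (+1)·(-6)·(0) + (-1)·(6)·(0) = 1344

1344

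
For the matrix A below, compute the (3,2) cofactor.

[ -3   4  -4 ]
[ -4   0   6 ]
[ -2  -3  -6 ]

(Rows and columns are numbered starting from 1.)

34

Delete row 3 and column 2; the remaining 2×2 submatrix is [-3 -4; -4 6].
Its determinant is (-3)·6 − (-4)·(-4) = -34.
The cofactor carries sign (−1)^(3+2) = −1, so C_{3,2} = −(-34) = 34.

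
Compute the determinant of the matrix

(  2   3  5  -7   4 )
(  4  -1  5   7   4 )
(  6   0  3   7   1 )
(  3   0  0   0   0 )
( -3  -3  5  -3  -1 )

Expand along row 4 (it has 4 zeros):
  − (3) · M_41   where M_41 = det([3 5 -7 4; -1 5 7 4; 0 3 7 1; -3 5 -3 -1]) = -966
det = (-1)·(3)·(-966) = 2898

2898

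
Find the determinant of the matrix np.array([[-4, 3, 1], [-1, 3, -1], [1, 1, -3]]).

16

Expand along row 1:
  + (-4) · |3 -1; 1 -3| = (-4)·(-9 − (-1)) = 32
  − 3 · |-1 -1; 1 -3| = −3·(3 − (-1)) = -12
  + 1 · |-1 3; 1 1| = 1·(-1 − 3) = -4
Sum: (32) + (-12) + (-4) = 16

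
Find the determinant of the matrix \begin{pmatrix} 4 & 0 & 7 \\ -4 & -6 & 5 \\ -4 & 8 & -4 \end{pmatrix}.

Expand along column 2:
  + (-6) · |4 7; -4 -4| = (-6)·(-16 − (-28)) = -72
  − 8 · |4 7; -4 5| = −8·(20 − (-28)) = -384
Sum: (-72) + (-384) = -456

-456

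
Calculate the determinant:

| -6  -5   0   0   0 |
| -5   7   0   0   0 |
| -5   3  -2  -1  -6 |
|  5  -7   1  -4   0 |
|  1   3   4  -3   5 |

The determinant is 2211.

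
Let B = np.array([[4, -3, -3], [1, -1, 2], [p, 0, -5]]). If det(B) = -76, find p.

Expanding along the row containing p, det(B) is linear in p: det(B) = (-9)·p + (5).
Set (-9)·p + (5) = -76  ⇒  (-9)·p = -81  ⇒  p = 9.

p = 9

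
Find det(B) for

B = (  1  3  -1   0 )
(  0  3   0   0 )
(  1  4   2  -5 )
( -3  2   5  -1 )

Expand along row 2 (it has 3 zeros):
  + (3) · M_22   where M_22 = det([1 -1 0; 1 2 -5; -3 5 -1]) = 7
det = (+1)·(3)·(7) = 21

The determinant is 21.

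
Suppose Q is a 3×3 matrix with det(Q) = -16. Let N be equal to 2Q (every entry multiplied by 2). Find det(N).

-128

For a 3×3 matrix, det(2Q) = 2^3·det(Q) = 8·det(Q).
det(N) = (8)·(-16) = -128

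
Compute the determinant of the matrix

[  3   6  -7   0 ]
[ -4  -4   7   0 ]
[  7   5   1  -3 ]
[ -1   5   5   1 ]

Expand along column 4 (it has 2 zeros):
  − (-3) · M_34   where M_34 = det([3 6 -7; -4 -4 7; -1 5 5]) = 81
  + (1) · M_44   where M_44 = det([3 6 -7; -4 -4 7; 7 5 1]) = 145
det = (-1)·(-3)·(81) + (+1)·(1)·(145) = 388

388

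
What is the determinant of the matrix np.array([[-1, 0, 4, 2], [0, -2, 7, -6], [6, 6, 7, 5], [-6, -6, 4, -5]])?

22

Expand along row 1 (it has 1 zero):
  + (-1) · M_11   where M_11 = det([-2 7 -6; 6 7 5; -6 4 -5]) = -286
  + (4) · M_13   where M_13 = det([0 -2 -6; 6 6 5; -6 -6 -5]) = 0
  − (2) · M_14   where M_14 = det([0 -2 7; 6 6 7; -6 -6 4]) = 132
det = (+1)·(-1)·(-286) + (+1)·(4)·(0) + (-1)·(2)·(132) = 22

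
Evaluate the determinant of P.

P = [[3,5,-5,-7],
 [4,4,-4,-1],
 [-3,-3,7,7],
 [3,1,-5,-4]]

104

Expand along row 1:
  + (3) · M_11   where M_11 = det([4 -4 -1; -3 7 7; 1 -5 -4]) = 40
  − (5) · M_12   where M_12 = det([4 -4 -1; -3 7 7; 3 -5 -4]) = -2
  + (-5) · M_13   where M_13 = det([4 4 -1; -3 -3 7; 3 1 -4]) = 50
  − (-7) · M_14   where M_14 = det([4 4 -4; -3 -3 7; 3 1 -5]) = 32
det = (+1)·(3)·(40) + (-1)·(5)·(-2) + (+1)·(-5)·(50) + (-1)·(-7)·(32) = 104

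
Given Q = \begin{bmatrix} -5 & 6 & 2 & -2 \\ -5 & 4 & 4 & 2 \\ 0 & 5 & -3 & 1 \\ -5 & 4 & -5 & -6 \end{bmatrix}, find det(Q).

det(Q) = 830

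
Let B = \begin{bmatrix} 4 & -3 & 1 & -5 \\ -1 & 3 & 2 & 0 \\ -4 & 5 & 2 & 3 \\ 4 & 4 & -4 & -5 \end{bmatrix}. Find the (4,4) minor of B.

The minor is 9.

Delete row 4 and column 4; the remaining 3×3 submatrix is [4 -3 1; -1 3 2; -4 5 2].
Its determinant is 9.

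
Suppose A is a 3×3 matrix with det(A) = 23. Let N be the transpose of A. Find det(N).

23

det(Aᵀ) = det(A).
det(N) = (1)·(23) = 23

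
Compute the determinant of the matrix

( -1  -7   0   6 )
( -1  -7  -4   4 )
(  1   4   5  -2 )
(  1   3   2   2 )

60

Expand along row 1 (it has 1 zero):
  + (-1) · M_11   where M_11 = det([-7 -4 4; 4 5 -2; 3 2 2]) = -70
  − (-7) · M_12   where M_12 = det([-1 -4 4; 1 5 -2; 1 2 2]) = -10
  − (6) · M_14   where M_14 = det([-1 -7 -4; 1 4 5; 1 3 2]) = -10
det = (+1)·(-1)·(-70) + (-1)·(-7)·(-10) + (-1)·(6)·(-10) = 60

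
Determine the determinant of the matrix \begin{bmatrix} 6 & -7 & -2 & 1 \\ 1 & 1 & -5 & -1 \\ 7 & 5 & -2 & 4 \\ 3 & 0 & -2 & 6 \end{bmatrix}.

1911

Expand along row 4 (it has 1 zero):
  − (3) · M_41   where M_41 = det([-7 -2 1; 1 -5 -1; 5 -2 4]) = 195
  − (-2) · M_43   where M_43 = det([6 -7 1; 1 1 -1; 7 5 4]) = 129
  + (6) · M_44   where M_44 = det([6 -7 -2; 1 1 -5; 7 5 -2]) = 373
det = (-1)·(3)·(195) + (-1)·(-2)·(129) + (+1)·(6)·(373) = 1911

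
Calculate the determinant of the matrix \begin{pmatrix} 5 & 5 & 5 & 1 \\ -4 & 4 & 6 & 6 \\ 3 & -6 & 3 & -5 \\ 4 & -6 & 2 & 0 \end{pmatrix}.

Expand along row 4 (it has 1 zero):
  − (4) · M_41   where M_41 = det([5 5 1; 4 6 6; -6 3 -5]) = -272
  + (-6) · M_42   where M_42 = det([5 5 1; -4 6 6; 3 3 -5]) = -280
  − (2) · M_43   where M_43 = det([5 5 1; -4 4 6; 3 -6 -5]) = 82
det = (-1)·(4)·(-272) + (+1)·(-6)·(-280) + (-1)·(2)·(82) = 2604

2604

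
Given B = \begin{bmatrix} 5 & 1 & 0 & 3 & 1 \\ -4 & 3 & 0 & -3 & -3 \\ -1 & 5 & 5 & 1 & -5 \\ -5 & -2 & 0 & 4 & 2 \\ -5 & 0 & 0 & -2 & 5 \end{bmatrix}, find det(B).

4010

Expand along column 3 (it has 4 zeros):
  + (5) · M_33   where M_33 = det([5 1 3 1; -4 3 -3 -3; -5 -2 4 2; -5 0 -2 5]) = 802
det = (+1)·(5)·(802) = 4010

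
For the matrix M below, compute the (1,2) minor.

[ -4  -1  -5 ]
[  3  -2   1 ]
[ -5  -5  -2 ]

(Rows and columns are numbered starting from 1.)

Delete row 1 and column 2; the remaining 2×2 submatrix is [3 1; -5 -2].
Its determinant is 3·(-2) − 1·(-5) = -1.

-1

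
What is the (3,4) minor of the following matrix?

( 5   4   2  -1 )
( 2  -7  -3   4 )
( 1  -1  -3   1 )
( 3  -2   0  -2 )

Delete row 3 and column 4; the remaining 3×3 submatrix is [5 4 2; 2 -7 -3; 3 -2 0].
Its determinant is -32.

-32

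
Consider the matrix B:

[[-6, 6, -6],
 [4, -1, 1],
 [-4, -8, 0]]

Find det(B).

Expand along row 3:
  + (-4) · |6 -6; -1 1| = (-4)·(6 − 6) = 0
  − (-8) · |-6 -6; 4 1| = −(-8)·(-6 − (-24)) = 144
Sum: (0) + (144) = 144

The determinant is 144.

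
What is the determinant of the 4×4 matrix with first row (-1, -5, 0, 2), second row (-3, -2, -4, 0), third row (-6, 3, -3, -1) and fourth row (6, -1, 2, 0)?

-4

Expand along column 4 (it has 2 zeros):
  − (2) · M_14   where M_14 = det([-3 -2 -4; -6 3 -3; 6 -1 2]) = 51
  − (-1) · M_34   where M_34 = det([-1 -5 0; -3 -2 -4; 6 -1 2]) = 98
det = (-1)·(2)·(51) + (-1)·(-1)·(98) = -4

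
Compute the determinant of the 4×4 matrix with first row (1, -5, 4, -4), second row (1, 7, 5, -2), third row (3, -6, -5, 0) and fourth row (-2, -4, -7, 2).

Expand along row 3 (it has 1 zero):
  + (3) · M_31   where M_31 = det([-5 4 -4; 7 5 -2; -4 -7 2]) = 112
  − (-6) · M_32   where M_32 = det([1 4 -4; 1 5 -2; -2 -7 2]) = -8
  + (-5) · M_33   where M_33 = det([1 -5 -4; 1 7 -2; -2 -4 2]) = -44
det = (+1)·(3)·(112) + (-1)·(-6)·(-8) + (+1)·(-5)·(-44) = 508

508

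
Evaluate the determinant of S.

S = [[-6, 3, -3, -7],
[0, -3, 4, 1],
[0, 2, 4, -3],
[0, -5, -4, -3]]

The determinant is -1008.

Expand along column 1 (it has 3 zeros):
  + (-6) · M_11   where M_11 = det([-3 4 1; 2 4 -3; -5 -4 -3]) = 168
det = (+1)·(-6)·(168) = -1008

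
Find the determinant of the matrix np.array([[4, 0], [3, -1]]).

-4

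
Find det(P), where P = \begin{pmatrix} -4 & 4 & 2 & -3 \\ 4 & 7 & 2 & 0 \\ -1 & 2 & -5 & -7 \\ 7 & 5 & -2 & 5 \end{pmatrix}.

Expand along row 2 (it has 1 zero):
  − (4) · M_21   where M_21 = det([4 2 -3; 2 -5 -7; 5 -2 5]) = -309
  + (7) · M_22   where M_22 = det([-4 2 -3; -1 -5 -7; 7 -2 5]) = -43
  − (2) · M_23   where M_23 = det([-4 4 -3; -1 2 -7; 7 5 5]) = -299
det = (-1)·(4)·(-309) + (+1)·(7)·(-43) + (-1)·(2)·(-299) = 1533

det(P) = 1533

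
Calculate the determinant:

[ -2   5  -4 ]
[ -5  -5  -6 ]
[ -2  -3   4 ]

Expand along row 1:
  + (-2) · |-5 -6; -3 4| = (-2)·(-20 − 18) = 76
  − 5 · |-5 -6; -2 4| = −5·(-20 − 12) = 160
  + (-4) · |-5 -5; -2 -3| = (-4)·(15 − 10) = -20
Sum: (76) + (160) + (-20) = 216

216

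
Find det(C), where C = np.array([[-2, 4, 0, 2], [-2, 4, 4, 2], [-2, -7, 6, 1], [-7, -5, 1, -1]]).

552

Expand along row 1 (it has 1 zero):
  + (-2) · M_11   where M_11 = det([4 4 2; -7 6 1; -5 1 -1]) = -30
  − (4) · M_12   where M_12 = det([-2 4 2; -2 6 1; -7 1 -1]) = 58
  − (2) · M_14   where M_14 = det([-2 4 4; -2 -7 6; -7 -5 1]) = -362
det = (+1)·(-2)·(-30) + (-1)·(4)·(58) + (-1)·(2)·(-362) = 552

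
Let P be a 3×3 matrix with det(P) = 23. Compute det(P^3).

The determinant is 12167.

det(P^3) = (det P)^3 = (23)^3 = 12167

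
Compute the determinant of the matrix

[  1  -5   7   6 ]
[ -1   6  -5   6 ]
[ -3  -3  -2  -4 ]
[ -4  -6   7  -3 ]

-1695

Expand along row 1:
  + (1) · M_11   where M_11 = det([6 -5 6; -3 -2 -4; -6 7 -3]) = -69
  − (-5) · M_12   where M_12 = det([-1 -5 6; -3 -2 -4; -4 7 -3]) = -243
  + (7) · M_13   where M_13 = det([-1 6 6; -3 -3 -4; -4 -6 -3]) = 93
  − (6) · M_14   where M_14 = det([-1 6 -5; -3 -3 -2; -4 -6 7]) = 177
det = (+1)·(1)·(-69) + (-1)·(-5)·(-243) + (+1)·(7)·(93) + (-1)·(6)·(177) = -1695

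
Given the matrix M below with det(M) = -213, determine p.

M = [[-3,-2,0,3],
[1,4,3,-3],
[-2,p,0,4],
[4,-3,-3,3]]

Expanding along the column containing p, det(M) is linear in p: det(M) = (45)·p + (102).
Set (45)·p + (102) = -213  ⇒  (45)·p = -315  ⇒  p = -7.

-7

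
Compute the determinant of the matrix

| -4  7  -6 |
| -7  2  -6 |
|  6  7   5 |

151

Expand along column 1:
  + (-4) · |2 -6; 7 5| = (-4)·(10 − (-42)) = -208
  − (-7) · |7 -6; 7 5| = −(-7)·(35 − (-42)) = 539
  + 6 · |7 -6; 2 -6| = 6·(-42 − (-12)) = -180
Sum: (-208) + (539) + (-180) = 151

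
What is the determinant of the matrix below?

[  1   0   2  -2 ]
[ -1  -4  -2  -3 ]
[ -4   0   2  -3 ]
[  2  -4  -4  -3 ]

The determinant is 112.

Expand along column 2 (it has 2 zeros):
  + (-4) · M_22   where M_22 = det([1 2 -2; -4 2 -3; 2 -4 -3]) = -78
  + (-4) · M_42   where M_42 = det([1 2 -2; -1 -2 -3; -4 2 -3]) = 50
det = (+1)·(-4)·(-78) + (+1)·(-4)·(50) = 112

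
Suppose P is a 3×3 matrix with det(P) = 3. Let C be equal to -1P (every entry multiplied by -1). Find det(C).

For a 3×3 matrix, det(-1P) = (-1)^3·det(P) = -1·det(P).
det(C) = (-1)·(3) = -3

-3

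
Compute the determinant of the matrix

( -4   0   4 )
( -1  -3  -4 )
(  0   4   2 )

-56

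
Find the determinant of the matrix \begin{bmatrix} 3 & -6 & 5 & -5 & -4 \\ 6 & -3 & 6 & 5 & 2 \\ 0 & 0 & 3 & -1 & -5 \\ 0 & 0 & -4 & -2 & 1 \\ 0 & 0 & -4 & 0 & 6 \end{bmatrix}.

-432

The matrix is block upper-triangular with a 2×2 block and a 3×3 block on the diagonal, so its determinant equals the product of the determinants of the diagonal blocks.
det of the 2×2 block = 27
det of the 3×3 block = -16
det = (27)·(-16) = -432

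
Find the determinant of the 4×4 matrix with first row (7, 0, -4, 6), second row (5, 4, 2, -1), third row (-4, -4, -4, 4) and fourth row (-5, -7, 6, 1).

Expand along row 1 (it has 1 zero):
  + (7) · M_11   where M_11 = det([4 2 -1; -4 -4 4; -7 6 1]) = -108
  + (-4) · M_13   where M_13 = det([5 4 -1; -4 -4 4; -5 -7 1]) = 48
  − (6) · M_14   where M_14 = det([5 4 2; -4 -4 -4; -5 -7 6]) = -68
det = (+1)·(7)·(-108) + (+1)·(-4)·(48) + (-1)·(6)·(-68) = -540

-540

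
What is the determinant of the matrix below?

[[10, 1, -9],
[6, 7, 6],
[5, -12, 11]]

Expand along row 1:
  + 10 · |7 6; -12 11| = 10·(77 − (-72)) = 1490
  − 1 · |6 6; 5 11| = −1·(66 − 30) = -36
  + (-9) · |6 7; 5 -12| = (-9)·(-72 − 35) = 963
Sum: (1490) + (-36) + (963) = 2417

2417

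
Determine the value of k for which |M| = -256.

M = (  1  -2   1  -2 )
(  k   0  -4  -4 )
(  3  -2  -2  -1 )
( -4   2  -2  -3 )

k = -9

Expanding along the row containing k, det(M) is linear in k: det(M) = (32)·k + (32).
Set (32)·k + (32) = -256  ⇒  (32)·k = -288  ⇒  k = -9.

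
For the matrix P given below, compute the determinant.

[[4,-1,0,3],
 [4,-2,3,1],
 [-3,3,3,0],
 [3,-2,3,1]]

-42

Expand along row 1 (it has 1 zero):
  + (4) · M_11   where M_11 = det([-2 3 1; 3 3 0; -2 3 1]) = 0
  − (-1) · M_12   where M_12 = det([4 3 1; -3 3 0; 3 3 1]) = 3
  − (3) · M_14   where M_14 = det([4 -2 3; -3 3 3; 3 -2 3]) = 15
det = (+1)·(4)·(0) + (-1)·(-1)·(3) + (-1)·(3)·(15) = -42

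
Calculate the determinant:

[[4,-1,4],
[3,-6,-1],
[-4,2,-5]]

37

Expand along row 1:
  + 4 · |-6 -1; 2 -5| = 4·(30 − (-2)) = 128
  − (-1) · |3 -1; -4 -5| = −(-1)·(-15 − 4) = -19
  + 4 · |3 -6; -4 2| = 4·(6 − 24) = -72
Sum: (128) + (-19) + (-72) = 37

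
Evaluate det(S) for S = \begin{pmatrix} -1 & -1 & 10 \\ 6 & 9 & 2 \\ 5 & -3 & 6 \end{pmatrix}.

Expand along row 1:
  + (-1) · |9 2; -3 6| = (-1)·(54 − (-6)) = -60
  − (-1) · |6 2; 5 6| = −(-1)·(36 − 10) = 26
  + 10 · |6 9; 5 -3| = 10·(-18 − 45) = -630
Sum: (-60) + (26) + (-630) = -664

-664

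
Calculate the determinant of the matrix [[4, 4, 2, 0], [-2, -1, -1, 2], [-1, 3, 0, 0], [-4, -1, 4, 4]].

The determinant is 188.

Expand along row 3 (it has 2 zeros):
  + (-1) · M_31   where M_31 = det([4 2 0; -1 -1 2; -1 4 4]) = -44
  − (3) · M_32   where M_32 = det([4 2 0; -2 -1 2; -4 4 4]) = -48
det = (+1)·(-1)·(-44) + (-1)·(3)·(-48) = 188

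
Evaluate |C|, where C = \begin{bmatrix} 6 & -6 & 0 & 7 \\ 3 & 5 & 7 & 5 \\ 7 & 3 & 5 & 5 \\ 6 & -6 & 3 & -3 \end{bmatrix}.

det(C) = 2526

Expand along row 1 (it has 1 zero):
  + (6) · M_11   where M_11 = det([5 7 5; 3 5 5; -6 3 -3]) = -102
  − (-6) · M_12   where M_12 = det([3 7 5; 7 5 5; 6 3 -3]) = 222
  − (7) · M_14   where M_14 = det([3 5 7; 7 3 5; 6 -6 3]) = -258
det = (+1)·(6)·(-102) + (-1)·(-6)·(222) + (-1)·(7)·(-258) = 2526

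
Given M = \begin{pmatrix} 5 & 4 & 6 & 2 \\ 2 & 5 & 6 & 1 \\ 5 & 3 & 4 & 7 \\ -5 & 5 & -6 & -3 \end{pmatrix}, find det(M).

Expand along row 1:
  + (5) · M_11   where M_11 = det([5 6 1; 3 4 7; 5 -6 -3]) = 376
  − (4) · M_12   where M_12 = det([2 6 1; 5 4 7; -5 -6 -3]) = -70
  + (6) · M_13   where M_13 = det([2 5 1; 5 3 7; -5 5 -3]) = -148
  − (2) · M_14   where M_14 = det([2 5 6; 5 3 4; -5 5 -6]) = 214
det = (+1)·(5)·(376) + (-1)·(4)·(-70) + (+1)·(6)·(-148) + (-1)·(2)·(214) = 844

|M| = 844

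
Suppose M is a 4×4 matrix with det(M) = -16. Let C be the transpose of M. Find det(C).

det(Mᵀ) = det(M).
det(C) = (1)·(-16) = -16

-16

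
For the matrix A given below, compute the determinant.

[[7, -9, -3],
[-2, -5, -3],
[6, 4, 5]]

det(A) = -85

Expand along column 1:
  + 7 · |-5 -3; 4 5| = 7·(-25 − (-12)) = -91
  − (-2) · |-9 -3; 4 5| = −(-2)·(-45 − (-12)) = -66
  + 6 · |-9 -3; -5 -3| = 6·(27 − 15) = 72
Sum: (-91) + (-66) + (72) = -85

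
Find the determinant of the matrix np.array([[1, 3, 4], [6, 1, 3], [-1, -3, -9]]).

Expand along row 1:
  + 1 · |1 3; -3 -9| = 1·(-9 − (-9)) = 0
  − 3 · |6 3; -1 -9| = −3·(-54 − (-3)) = 153
  + 4 · |6 1; -1 -3| = 4·(-18 − (-1)) = -68
Sum: (0) + (153) + (-68) = 85

85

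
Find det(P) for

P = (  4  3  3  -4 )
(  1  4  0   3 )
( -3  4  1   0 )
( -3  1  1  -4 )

Expand along row 2 (it has 1 zero):
  − (1) · M_21   where M_21 = det([3 3 -4; 4 1 0; 1 1 -4]) = 24
  + (4) · M_22   where M_22 = det([4 3 -4; -3 1 0; -3 1 -4]) = -52
  + (3) · M_24   where M_24 = det([4 3 3; -3 4 1; -3 1 1]) = 39
det = (-1)·(1)·(24) + (+1)·(4)·(-52) + (+1)·(3)·(39) = -115

-115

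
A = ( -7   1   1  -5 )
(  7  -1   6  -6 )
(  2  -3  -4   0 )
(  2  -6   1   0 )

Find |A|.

Expand along column 4 (it has 2 zeros):
  − (-5) · M_14   where M_14 = det([7 -1 6; 2 -3 -4; 2 -6 1]) = -215
  + (-6) · M_24   where M_24 = det([-7 1 1; 2 -3 -4; 2 -6 1]) = 173
det = (-1)·(-5)·(-215) + (+1)·(-6)·(173) = -2113

|A| = -2113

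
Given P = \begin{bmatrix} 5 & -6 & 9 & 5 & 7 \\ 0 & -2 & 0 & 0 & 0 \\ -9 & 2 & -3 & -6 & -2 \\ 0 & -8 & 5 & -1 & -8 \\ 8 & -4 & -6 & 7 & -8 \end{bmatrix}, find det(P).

|P| = -6562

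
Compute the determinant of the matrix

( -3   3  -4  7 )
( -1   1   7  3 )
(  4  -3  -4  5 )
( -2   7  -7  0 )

Expand along row 4 (it has 1 zero):
  − (-2) · M_41   where M_41 = det([3 -4 7; 1 7 3; -3 -4 5]) = 316
  + (7) · M_42   where M_42 = det([-3 -4 7; -1 7 3; 4 -4 5]) = -377
  − (-7) · M_43   where M_43 = det([-3 3 7; -1 1 3; 4 -3 5]) = 2
det = (-1)·(-2)·(316) + (+1)·(7)·(-377) + (-1)·(-7)·(2) = -1993

The determinant is -1993.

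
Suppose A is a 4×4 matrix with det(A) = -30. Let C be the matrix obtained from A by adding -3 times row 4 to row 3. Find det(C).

Adding a multiple of one row to another leaves the determinant unchanged.
det(C) = (1)·(-30) = -30

-30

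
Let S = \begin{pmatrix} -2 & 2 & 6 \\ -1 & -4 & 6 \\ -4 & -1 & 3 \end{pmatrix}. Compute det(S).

Expand along column 1:
  + (-2) · |-4 6; -1 3| = (-2)·(-12 − (-6)) = 12
  − (-1) · |2 6; -1 3| = −(-1)·(6 − (-6)) = 12
  + (-4) · |2 6; -4 6| = (-4)·(12 − (-24)) = -144
Sum: (12) + (12) + (-144) = -120

-120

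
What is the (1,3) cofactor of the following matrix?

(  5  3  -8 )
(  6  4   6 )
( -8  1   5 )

Delete row 1 and column 3; the remaining 2×2 submatrix is [6 4; -8 1].
Its determinant is 6·1 − 4·(-8) = 38.
The cofactor carries sign (−1)^(1+3) = +1, so C_{1,3} = +(38) = 38.

The cofactor is 38.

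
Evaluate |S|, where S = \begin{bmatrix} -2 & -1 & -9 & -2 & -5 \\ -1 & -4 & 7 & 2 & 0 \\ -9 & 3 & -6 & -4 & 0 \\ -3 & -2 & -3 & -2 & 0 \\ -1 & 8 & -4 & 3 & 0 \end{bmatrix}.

Expand along column 5 (it has 4 zeros):
  + (-5) · M_15   where M_15 = det([-1 -4 7 2; -9 3 -6 -4; -3 -2 -3 -2; -1 8 -4 3]) = 970
det = (+1)·(-5)·(970) = -4850

|S| = -4850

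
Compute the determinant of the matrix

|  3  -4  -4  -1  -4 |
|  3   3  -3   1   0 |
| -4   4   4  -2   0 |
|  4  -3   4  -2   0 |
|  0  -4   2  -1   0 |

Expand along column 5 (it has 4 zeros):
  + (-4) · M_15   where M_15 = det([3 3 -3 1; -4 4 4 -2; 4 -3 4 -2; 0 -4 2 -1]) = -68
det = (+1)·(-4)·(-68) = 272

272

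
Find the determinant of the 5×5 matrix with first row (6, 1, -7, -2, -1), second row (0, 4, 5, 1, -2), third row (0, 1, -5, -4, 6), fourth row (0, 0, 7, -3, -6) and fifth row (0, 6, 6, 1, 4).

Expand along column 1 (it has 4 zeros):
  + (6) · M_11   where M_11 = det([4 5 1 -2; 1 -5 -4 6; 0 7 -3 -6; 6 6 1 4]) = 1072
det = (+1)·(6)·(1072) = 6432

6432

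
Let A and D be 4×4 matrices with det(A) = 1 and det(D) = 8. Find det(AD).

det(AD) = det(A)·det(D) = (1)·(8) = 8

8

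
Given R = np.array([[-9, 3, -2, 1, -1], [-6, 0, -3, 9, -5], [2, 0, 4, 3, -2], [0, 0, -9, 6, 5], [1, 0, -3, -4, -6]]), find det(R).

Expand along column 2 (it has 4 zeros):
  − (3) · M_12   where M_12 = det([-6 -3 9 -5; 2 4 3 -2; 0 -9 6 5; 1 -3 -4 -6]) = 4314
det = (-1)·(3)·(4314) = -12942

The determinant is -12942.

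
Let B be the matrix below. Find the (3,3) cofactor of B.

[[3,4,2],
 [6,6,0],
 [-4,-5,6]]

Delete row 3 and column 3; the remaining 2×2 submatrix is [3 4; 6 6].
Its determinant is 3·6 − 4·6 = -6.
The cofactor carries sign (−1)^(3+3) = +1, so C_{3,3} = +(-6) = -6.

-6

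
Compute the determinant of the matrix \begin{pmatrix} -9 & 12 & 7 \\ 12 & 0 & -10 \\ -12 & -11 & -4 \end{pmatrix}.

The determinant is 2082.

Expand along row 2:
  − 12 · |12 7; -11 -4| = −12·(-48 − (-77)) = -348
  − (-10) · |-9 12; -12 -11| = −(-10)·(99 − (-144)) = 2430
Sum: (-348) + (2430) = 2082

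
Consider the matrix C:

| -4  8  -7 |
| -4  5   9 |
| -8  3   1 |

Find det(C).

-652

Expand along row 1:
  + (-4) · |5 9; 3 1| = (-4)·(5 − 27) = 88
  − 8 · |-4 9; -8 1| = −8·(-4 − (-72)) = -544
  + (-7) · |-4 5; -8 3| = (-7)·(-12 − (-40)) = -196
Sum: (88) + (-544) + (-196) = -652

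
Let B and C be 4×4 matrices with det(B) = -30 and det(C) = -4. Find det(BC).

120

det(BC) = det(B)·det(C) = (-30)·(-4) = 120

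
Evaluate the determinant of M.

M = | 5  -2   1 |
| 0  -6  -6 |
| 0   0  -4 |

M is upper triangular, so det(M) is the product of the diagonal entries:
det = (5) · (-6) · (-4) = 120

The determinant is 120.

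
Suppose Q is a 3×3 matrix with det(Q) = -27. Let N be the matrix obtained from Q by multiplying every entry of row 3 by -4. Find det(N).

Scaling one row by -4 multiplies the determinant by -4.
det(N) = (-4)·(-27) = 108

108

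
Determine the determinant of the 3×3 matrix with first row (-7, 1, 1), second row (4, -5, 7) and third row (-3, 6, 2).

344

Expand along row 1:
  + (-7) · |-5 7; 6 2| = (-7)·(-10 − 42) = 364
  − 1 · |4 7; -3 2| = −1·(8 − (-21)) = -29
  + 1 · |4 -5; -3 6| = 1·(24 − 15) = 9
Sum: (364) + (-29) + (9) = 344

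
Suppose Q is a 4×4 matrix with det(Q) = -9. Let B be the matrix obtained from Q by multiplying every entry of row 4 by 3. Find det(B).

Scaling one row by 3 multiplies the determinant by 3.
det(B) = (3)·(-9) = -27

-27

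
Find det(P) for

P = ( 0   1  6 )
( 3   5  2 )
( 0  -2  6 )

-54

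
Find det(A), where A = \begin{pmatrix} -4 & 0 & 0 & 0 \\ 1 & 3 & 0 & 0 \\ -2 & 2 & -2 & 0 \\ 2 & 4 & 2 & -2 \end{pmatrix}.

A is lower triangular, so det(A) is the product of the diagonal entries:
det = (-4) · (3) · (-2) · (-2) = -48

-48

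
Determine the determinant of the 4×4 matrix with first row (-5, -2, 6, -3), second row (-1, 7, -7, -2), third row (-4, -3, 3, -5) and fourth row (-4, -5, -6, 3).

Expand along row 1:
  + (-5) · M_11   where M_11 = det([7 -7 -2; -3 3 -5; -5 -6 3]) = -451
  − (-2) · M_12   where M_12 = det([-1 -7 -2; -4 3 -5; -4 -6 3]) = -275
  + (6) · M_13   where M_13 = det([-1 7 -2; -4 -3 -5; -4 -5 3]) = 242
  − (-3) · M_14   where M_14 = det([-1 7 -7; -4 -3 3; -4 -5 -6]) = -341
det = (+1)·(-5)·(-451) + (-1)·(-2)·(-275) + (+1)·(6)·(242) + (-1)·(-3)·(-341) = 2134

2134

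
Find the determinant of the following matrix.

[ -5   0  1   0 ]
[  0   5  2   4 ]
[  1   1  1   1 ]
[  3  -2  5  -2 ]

40

Expand along row 1 (it has 2 zeros):
  + (-5) · M_11   where M_11 = det([5 2 4; 1 1 1; -2 5 -2]) = -7
  + (1) · M_13   where M_13 = det([0 5 4; 1 1 1; 3 -2 -2]) = 5
det = (+1)·(-5)·(-7) + (+1)·(1)·(5) = 40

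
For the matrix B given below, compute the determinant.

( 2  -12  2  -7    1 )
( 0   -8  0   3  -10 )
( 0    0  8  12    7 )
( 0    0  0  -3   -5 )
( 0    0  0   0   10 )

3840

B is upper triangular, so det(B) is the product of the diagonal entries:
det = (2) · (-8) · (8) · (-3) · (10) = 3840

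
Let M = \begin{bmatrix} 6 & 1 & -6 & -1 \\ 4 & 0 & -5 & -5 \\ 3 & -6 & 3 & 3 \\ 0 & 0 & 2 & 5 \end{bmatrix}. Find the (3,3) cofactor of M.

Delete row 3 and column 3; the remaining 3×3 submatrix is [6 1 -1; 4 0 -5; 0 0 5].
Its determinant is -20.
The cofactor carries sign (−1)^(3+3) = +1, so C_{3,3} = +(-20) = -20.

-20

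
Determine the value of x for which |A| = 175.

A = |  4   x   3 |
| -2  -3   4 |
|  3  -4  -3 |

Expanding along the row containing x, det(A) is linear in x: det(A) = (6)·x + (151).
Set (6)·x + (151) = 175  ⇒  (6)·x = 24  ⇒  x = 4.

x = 4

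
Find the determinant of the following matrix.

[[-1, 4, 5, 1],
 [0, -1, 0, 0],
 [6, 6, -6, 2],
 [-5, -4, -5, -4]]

24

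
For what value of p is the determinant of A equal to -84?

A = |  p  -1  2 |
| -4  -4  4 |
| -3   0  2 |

8

Expanding along the column containing p, det(A) is linear in p: det(A) = (-8)·p + (-20).
Set (-8)·p + (-20) = -84  ⇒  (-8)·p = -64  ⇒  p = 8.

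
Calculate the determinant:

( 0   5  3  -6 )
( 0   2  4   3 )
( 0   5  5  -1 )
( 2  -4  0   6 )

-32

Expand along column 1 (it has 3 zeros):
  − (2) · M_41   where M_41 = det([5 3 -6; 2 4 3; 5 5 -1]) = 16
det = (-1)·(2)·(16) = -32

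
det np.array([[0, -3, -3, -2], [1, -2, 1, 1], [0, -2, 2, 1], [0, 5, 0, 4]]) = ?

43

Expand along column 1 (it has 3 zeros):
  − (1) · M_21   where M_21 = det([-3 -3 -2; -2 2 1; 5 0 4]) = -43
det = (-1)·(1)·(-43) = 43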